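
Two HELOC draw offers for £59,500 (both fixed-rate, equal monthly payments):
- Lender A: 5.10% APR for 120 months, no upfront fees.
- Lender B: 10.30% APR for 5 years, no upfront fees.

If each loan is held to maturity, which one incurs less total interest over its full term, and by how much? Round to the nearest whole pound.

Lender A: at 5.10% the monthly rate is 0.0042500, so the payment is 59,500 × 0.0042500 / (1 − 1.0042500^−120) = £634.00.
Total interest on Lender A = 120 × £634.00 − £59,500 = £16,580.00.
Lender B: at 10.30% the monthly rate is 0.0085833, so the payment is 59,500 × 0.0085833 / (1 − 1.0085833^−60) = £1,273.00.
Total interest on Lender B = 60 × £1,273.00 − £59,500 = £16,880.00.
Lender A is lower by £300.00.

Lender A by £300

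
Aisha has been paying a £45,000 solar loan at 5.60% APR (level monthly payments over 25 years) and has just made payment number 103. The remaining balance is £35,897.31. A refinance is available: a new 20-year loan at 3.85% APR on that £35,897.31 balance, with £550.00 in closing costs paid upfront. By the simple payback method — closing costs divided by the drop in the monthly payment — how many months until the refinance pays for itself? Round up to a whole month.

Current payment = 45,000 × 5.6%/12 / (1 − (1+0.0046667)^−300) = £279.03.
Refinanced payment = 35,897.31 × 0.0032083 / (1 − (1+0.0032083)^−240) = £214.70.
Monthly savings = £279.03 − £214.70 = £64.33.
Break-even = £550.00 / £64.33 = 8.55 → 9 months.

9 months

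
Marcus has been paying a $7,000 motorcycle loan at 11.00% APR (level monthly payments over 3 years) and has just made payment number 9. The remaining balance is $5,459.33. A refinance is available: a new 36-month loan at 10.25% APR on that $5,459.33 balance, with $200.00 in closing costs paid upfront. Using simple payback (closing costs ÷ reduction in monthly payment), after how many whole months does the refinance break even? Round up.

Current payment = 7,000 × 11%/12 / (1 − (1+0.0091667)^−36) = $229.17.
Refinanced payment = 5,459.33 × 0.0085417 / (1 − (1+0.0085417)^−36) = $176.80.
Monthly savings = $229.17 − $176.80 = $52.37.
Break-even = $200.00 / $52.37 = 3.82 → 4 months.

4 months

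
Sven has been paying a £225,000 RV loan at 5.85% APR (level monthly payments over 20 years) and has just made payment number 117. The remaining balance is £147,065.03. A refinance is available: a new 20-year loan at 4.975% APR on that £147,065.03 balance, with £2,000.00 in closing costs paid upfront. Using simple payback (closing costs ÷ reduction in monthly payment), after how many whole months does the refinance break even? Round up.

Current payment = 225,000 × 5.85%/12 / (1 − (1+0.0048750)^−240) = £1,592.56.
Refinanced payment = 147,065.03 × 0.0041458 / (1 − (1+0.0041458)^−240) = £968.53.
Monthly savings = £1,592.56 − £968.53 = £624.03.
Break-even = £2,000.00 / £624.03 = 3.20 → 4 months.

4 months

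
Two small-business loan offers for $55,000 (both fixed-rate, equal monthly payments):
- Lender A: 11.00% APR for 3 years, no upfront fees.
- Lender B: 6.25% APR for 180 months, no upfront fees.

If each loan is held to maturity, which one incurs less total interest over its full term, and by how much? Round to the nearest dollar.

Lender A: at 11.00% the monthly rate is 0.0091667, so the payment is 55,000 × 0.0091667 / (1 − 1.0091667^−36) = $1,800.63.
Total interest on Lender A = 36 × $1,800.63 − $55,000 = $9,822.68.
Lender B: at 6.25% the monthly rate is 0.0052083, so the payment is 55,000 × 0.0052083 / (1 − 1.0052083^−180) = $471.58.
Total interest on Lender B = 180 × $471.58 − $55,000 = $29,884.40.
Lender A is lower by $20,061.72.

Lender A by $20,062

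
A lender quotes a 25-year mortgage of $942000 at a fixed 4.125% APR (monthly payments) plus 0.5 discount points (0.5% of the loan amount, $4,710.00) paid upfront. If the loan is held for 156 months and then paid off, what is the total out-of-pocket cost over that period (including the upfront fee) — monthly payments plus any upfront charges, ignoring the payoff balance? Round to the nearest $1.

At 4.125% the monthly rate is 0.0034375, so the payment is 942,000 × 0.0034375 / (1 − 1.0034375^−300) = $5,037.47.
Total outlay = 156 × $5,037.47 + $4,710.00 = $790,555.32.

$790,555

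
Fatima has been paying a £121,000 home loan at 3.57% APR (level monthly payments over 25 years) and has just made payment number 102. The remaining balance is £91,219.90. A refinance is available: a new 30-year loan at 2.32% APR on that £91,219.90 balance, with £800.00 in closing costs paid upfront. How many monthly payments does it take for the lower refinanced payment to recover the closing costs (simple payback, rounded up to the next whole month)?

4 months

Current payment = 121,000 × 3.57%/12 / (1 − (1+0.0029750)^−300) = £610.31.
Refinanced payment = 91,219.90 × 0.0019333 / (1 − (1+0.0019333)^−360) = £351.95.
Monthly savings = £610.31 − £351.95 = £258.36.
Break-even = £800.00 / £258.36 = 3.10 → 4 months.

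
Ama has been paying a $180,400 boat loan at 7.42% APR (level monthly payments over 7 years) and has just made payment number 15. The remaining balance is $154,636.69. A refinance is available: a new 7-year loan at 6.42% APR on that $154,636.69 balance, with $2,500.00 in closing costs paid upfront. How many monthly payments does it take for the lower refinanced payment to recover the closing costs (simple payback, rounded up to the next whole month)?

Current payment = 180,400 × 7.42%/12 / (1 − (1+0.0061833)^−84) = $2,759.91.
Refinanced payment = 154,636.69 × 0.0053500 / (1 − (1+0.0053500)^−84) = $2,290.28.
Monthly savings = $2,759.91 − $2,290.28 = $469.63.
Break-even = $2,500.00 / $469.63 = 5.32 → 6 months.

6 months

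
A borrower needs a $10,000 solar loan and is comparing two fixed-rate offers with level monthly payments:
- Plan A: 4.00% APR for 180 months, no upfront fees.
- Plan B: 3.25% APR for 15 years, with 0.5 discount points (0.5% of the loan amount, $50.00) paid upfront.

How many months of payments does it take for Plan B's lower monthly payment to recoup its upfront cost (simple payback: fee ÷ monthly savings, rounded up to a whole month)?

14 months

Plan A: monthly rate = 4%/12 = 0.0033333; payment = 10,000 × 0.0033333 / (1 − (1+0.0033333)^−180) = $73.97.
Plan B: at 3.25% the monthly rate is 0.0027083, so the payment is 10,000 × 0.0027083 / (1 − 1.0027083^−180) = $70.27.
Monthly savings = $73.97 − $70.27 = $3.70.
Break-even = $50.00 / $3.70 = 13.51 → 14 months.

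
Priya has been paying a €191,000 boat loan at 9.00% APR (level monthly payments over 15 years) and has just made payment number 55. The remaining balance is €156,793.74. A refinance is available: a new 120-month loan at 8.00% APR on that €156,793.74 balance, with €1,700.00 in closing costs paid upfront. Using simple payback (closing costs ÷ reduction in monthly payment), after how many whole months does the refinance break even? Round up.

Current payment = 191,000 × 9%/12 / (1 − (1+0.0075000)^−180) = €1,937.25.
Refinanced payment = 156,793.74 × 0.0066667 / (1 − (1+0.0066667)^−120) = €1,902.34.
Monthly savings = €1,937.25 − €1,902.34 = €34.91.
Break-even = €1,700.00 / €34.91 = 48.70 → 49 months.

49 months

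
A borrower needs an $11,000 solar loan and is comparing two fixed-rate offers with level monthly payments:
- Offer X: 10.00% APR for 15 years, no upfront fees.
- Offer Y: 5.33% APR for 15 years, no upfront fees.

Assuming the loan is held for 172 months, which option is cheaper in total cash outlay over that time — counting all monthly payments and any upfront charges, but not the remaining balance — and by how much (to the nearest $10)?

Offer Y by $5,040

Offer X: monthly rate = 10%/12 = 0.0083333; payment = 11,000 × 0.0083333 / (1 − (1+0.0083333)^−180) = $118.21.
Offer Y: monthly rate = 5.33%/12 = 0.0044417; payment = 11,000 × 0.0044417 / (1 − (1+0.0044417)^−180) = $88.89.
Over 172 months: Offer X costs 172 × $118.21 = $20,332.12; Offer Y costs 172 × $88.89 = $15,289.08.
Offer Y is cheaper by $20,332.12 − $15,289.08 = $5,043.04.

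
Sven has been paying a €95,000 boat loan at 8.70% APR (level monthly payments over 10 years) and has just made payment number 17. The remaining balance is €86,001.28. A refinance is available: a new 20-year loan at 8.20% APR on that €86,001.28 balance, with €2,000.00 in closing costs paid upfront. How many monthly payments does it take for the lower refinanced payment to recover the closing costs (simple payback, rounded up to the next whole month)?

5 months

Current payment = 95,000 × 8.7%/12 / (1 − (1+0.0072500)^−120) = €1,188.05.
Refinanced payment = 86,001.28 × 0.0068333 / (1 − (1+0.0068333)^−240) = €730.09.
Monthly savings = €1,188.05 − €730.09 = €457.96.
Break-even = €2,000.00 / €457.96 = 4.37 → 5 months.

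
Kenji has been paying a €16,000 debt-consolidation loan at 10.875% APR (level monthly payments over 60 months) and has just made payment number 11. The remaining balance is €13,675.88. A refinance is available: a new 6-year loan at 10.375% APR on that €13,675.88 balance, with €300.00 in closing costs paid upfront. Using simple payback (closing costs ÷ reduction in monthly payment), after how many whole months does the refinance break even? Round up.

4 months

Current payment = 16,000 × 10.875%/12 / (1 − (1+0.0090625)^−60) = €346.88.
Refinanced payment = 13,675.88 × 0.0086458 / (1 − (1+0.0086458)^−72) = €255.95.
Monthly savings = €346.88 − €255.95 = €90.93.
Break-even = €300.00 / €90.93 = 3.30 → 4 months.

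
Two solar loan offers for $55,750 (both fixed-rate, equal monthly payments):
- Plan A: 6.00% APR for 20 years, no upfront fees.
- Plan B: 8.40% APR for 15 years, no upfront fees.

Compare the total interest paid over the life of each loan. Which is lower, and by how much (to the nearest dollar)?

Plan A: monthly rate = 6%/12 = 0.0050000; payment = 55,750 × 0.0050000 / (1 − (1+0.0050000)^−240) = $399.41.
Total interest on Plan A = 240 × $399.41 − $55,750 = $40,108.40.
Plan B: at 8.40% the monthly rate is 0.0070000, so the payment is 55,750 × 0.0070000 / (1 − 1.0070000^−180) = $545.73.
Total interest on Plan B = 180 × $545.73 − $55,750 = $42,481.40.
Plan A is lower by $2,373.00.

Plan A by $2,373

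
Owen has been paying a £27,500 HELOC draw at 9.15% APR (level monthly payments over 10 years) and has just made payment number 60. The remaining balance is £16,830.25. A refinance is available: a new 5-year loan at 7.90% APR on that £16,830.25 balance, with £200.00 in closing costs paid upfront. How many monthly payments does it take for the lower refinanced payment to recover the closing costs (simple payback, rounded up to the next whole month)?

Current payment = 27,500 × 9.15%/12 / (1 − (1+0.0076250)^−120) = £350.59.
Refinanced payment = 16,830.25 × 0.0065833 / (1 − (1+0.0065833)^−60) = £340.45.
Monthly savings = £350.59 − £340.45 = £10.14.
Break-even = £200.00 / £10.14 = 19.72 → 20 months.

20 months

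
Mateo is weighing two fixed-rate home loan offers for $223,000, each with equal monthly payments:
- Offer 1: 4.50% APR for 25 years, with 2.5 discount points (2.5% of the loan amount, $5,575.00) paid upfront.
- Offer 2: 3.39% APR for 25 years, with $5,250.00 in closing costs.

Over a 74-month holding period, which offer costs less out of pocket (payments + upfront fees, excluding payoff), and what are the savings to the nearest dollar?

Offer 1: monthly rate = 4.5%/12 = 0.0037500; payment = 223,000 × 0.0037500 / (1 − (1+0.0037500)^−300) = $1,239.51.
Offer 2: monthly rate = 3.39%/12 = 0.0028250; payment = 223,000 × 0.0028250 / (1 − (1+0.0028250)^−300) = $1,103.28.
Over 74 months: Offer 1 costs 74 × $1,239.51 + $5,575.00 = $97,298.74; Offer 2 costs 74 × $1,103.28 + $5,250.00 = $86,892.72.
Offer 2 is cheaper by $97,298.74 − $86,892.72 = $10,406.02.

Offer 2 by $10,406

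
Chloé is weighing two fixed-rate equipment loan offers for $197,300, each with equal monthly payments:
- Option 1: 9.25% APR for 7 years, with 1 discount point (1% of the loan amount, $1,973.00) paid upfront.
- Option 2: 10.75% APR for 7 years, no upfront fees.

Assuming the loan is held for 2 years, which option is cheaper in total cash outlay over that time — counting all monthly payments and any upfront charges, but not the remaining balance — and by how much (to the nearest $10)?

Option 1: at 9.25% the monthly rate is 0.0077083, so the payment is 197,300 × 0.0077083 / (1 − 1.0077083^−84) = $3,199.46.
Option 2: at 10.75% the monthly rate is 0.0089583, so the payment is 197,300 × 0.0089583 / (1 − 1.0089583^−84) = $3,352.38.
Over 24 months: Option 1 costs 24 × $3,199.46 + $1,973.00 = $78,760.04; Option 2 costs 24 × $3,352.38 = $80,457.12.
Option 1 is cheaper by $80,457.12 − $78,760.04 = $1,697.08.

Option 1 by $1,700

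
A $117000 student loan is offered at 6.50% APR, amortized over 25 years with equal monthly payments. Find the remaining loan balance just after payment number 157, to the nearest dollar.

$78,485

With monthly rate i = 6.5%/12 = 0.0054167, the balance after k of n payments is P · [(1+i)^n − (1+i)^k] / [(1+i)^n − 1].
(1+0.0054167)^300 = 5.05619784 and (1+0.0054167)^157 = 2.33525651, so the balance is 117,000 × (5.05619784 − 2.33525651) / (5.05619784 − 1) = $78,484.86.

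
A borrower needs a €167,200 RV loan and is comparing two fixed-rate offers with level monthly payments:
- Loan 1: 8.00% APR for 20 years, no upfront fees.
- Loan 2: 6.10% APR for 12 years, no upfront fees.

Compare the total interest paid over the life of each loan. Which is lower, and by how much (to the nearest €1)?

Loan 1: at 8.00% the monthly rate is 0.0066667, so the payment is 167,200 × 0.0066667 / (1 − 1.0066667^−240) = €1,398.53.
Total interest on Loan 1 = 240 × €1,398.53 − €167,200 = €168,447.20.
Loan 2: monthly rate = 6.1%/12 = 0.0050833; payment = 167,200 × 0.0050833 / (1 − (1+0.0050833)^−144) = €1,640.29.
Total interest on Loan 2 = 144 × €1,640.29 − €167,200 = €69,001.76.
Loan 2 is lower by €99,445.44.

Loan 2 by €99,445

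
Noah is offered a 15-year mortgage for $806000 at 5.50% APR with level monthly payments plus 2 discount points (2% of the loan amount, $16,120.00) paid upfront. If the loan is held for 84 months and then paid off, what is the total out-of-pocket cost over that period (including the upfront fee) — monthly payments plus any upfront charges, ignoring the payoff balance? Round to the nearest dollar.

$569,318

Monthly rate = 5.5%/12 = 0.0045833; payment = 806,000 × 0.0045833 / (1 − (1+0.0045833)^−180) = $6,585.69.
Total outlay = 84 × $6,585.69 + $16,120.00 = $569,317.96.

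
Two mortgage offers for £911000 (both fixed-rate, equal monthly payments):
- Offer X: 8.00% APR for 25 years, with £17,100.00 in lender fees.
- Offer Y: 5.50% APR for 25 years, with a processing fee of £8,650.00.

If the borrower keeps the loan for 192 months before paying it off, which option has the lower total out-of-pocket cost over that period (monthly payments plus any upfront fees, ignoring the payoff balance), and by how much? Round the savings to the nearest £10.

Offer X: at 8.00% the monthly rate is 0.0066667, so the payment is 911,000 × 0.0066667 / (1 − 1.0066667^−300) = £7,031.25.
Offer Y: monthly rate = 5.5%/12 = 0.0045833; payment = 911,000 × 0.0045833 / (1 − (1+0.0045833)^−300) = £5,594.34.
Over 192 months: Offer X costs 192 × £7,031.25 + £17,100.00 = £1,367,100.00; Offer Y costs 192 × £5,594.34 + £8,650.00 = £1,082,763.28.
Offer Y is cheaper by £1,367,100.00 − £1,082,763.28 = £284,336.72.

Offer Y by £284,340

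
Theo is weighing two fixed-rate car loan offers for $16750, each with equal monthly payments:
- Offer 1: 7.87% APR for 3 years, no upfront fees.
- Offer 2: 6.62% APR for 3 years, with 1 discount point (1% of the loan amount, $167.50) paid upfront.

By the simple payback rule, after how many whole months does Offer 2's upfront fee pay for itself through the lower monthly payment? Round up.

Offer 1: at 7.87% the monthly rate is 0.0065583, so the payment is 16,750 × 0.0065583 / (1 − 1.0065583^−36) = $523.88.
Offer 2: monthly rate = 6.62%/12 = 0.0055167; payment = 16,750 × 0.0055167 / (1 − (1+0.0055167)^−36) = $514.29.
Monthly savings = $523.88 − $514.29 = $9.59.
Break-even = $167.50 / $9.59 = 17.47 → 18 months.

18 months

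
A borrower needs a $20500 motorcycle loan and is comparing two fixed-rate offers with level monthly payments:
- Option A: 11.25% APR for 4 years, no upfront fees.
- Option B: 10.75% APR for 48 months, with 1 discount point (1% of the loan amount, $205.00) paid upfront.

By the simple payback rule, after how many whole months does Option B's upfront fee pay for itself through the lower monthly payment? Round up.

42 months

Option A: monthly rate = 11.25%/12 = 0.0093750; payment = 20,500 × 0.0093750 / (1 − (1+0.0093750)^−48) = $532.33.
Option B: at 10.75% the monthly rate is 0.0089583, so the payment is 20,500 × 0.0089583 / (1 − 1.0089583^−48) = $527.35.
Monthly savings = $532.33 − $527.35 = $4.98.
Break-even = $205.00 / $4.98 = 41.16 → 42 months.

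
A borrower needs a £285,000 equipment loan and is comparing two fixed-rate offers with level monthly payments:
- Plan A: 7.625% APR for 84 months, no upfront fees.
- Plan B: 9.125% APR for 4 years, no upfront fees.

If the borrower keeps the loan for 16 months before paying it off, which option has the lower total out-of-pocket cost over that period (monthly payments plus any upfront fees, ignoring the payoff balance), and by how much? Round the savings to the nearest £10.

Plan A: at 7.625% the monthly rate is 0.0063542, so the payment is 285,000 × 0.0063542 / (1 − 1.0063542^−84) = £4,389.01.
Plan B: monthly rate = 9.125%/12 = 0.0076042; payment = 285,000 × 0.0076042 / (1 − (1+0.0076042)^−48) = £7,109.17.
Over 16 months: Plan A costs 16 × £4,389.01 = £70,224.16; Plan B costs 16 × £7,109.17 = £113,746.72.
Plan A is cheaper by £113,746.72 − £70,224.16 = £43,522.56.

Plan A by £43,520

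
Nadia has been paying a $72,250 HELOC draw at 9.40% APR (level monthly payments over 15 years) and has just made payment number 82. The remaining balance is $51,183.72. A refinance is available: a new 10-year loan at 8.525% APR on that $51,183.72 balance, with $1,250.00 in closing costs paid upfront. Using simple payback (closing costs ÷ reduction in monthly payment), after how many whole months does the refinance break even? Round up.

Current payment = 72,250 × 9.4%/12 / (1 − (1+0.0078333)^−180) = $750.10.
Refinanced payment = 51,183.72 × 0.0071042 / (1 − (1+0.0071042)^−120) = $635.29.
Monthly savings = $750.10 − $635.29 = $114.81.
Break-even = $1,250.00 / $114.81 = 10.89 → 11 months.

11 months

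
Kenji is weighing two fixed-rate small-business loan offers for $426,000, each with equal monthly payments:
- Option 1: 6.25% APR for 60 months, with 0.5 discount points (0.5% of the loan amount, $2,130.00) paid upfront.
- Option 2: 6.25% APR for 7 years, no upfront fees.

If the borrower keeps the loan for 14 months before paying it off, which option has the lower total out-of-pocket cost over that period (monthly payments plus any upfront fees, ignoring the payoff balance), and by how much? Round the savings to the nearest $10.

Option 2 by $30,280

Option 1: at 6.25% the monthly rate is 0.0052083, so the payment is 426,000 × 0.0052083 / (1 − 1.0052083^−60) = $8,285.39.
Option 2: monthly rate = 6.25%/12 = 0.0052083; payment = 426,000 × 0.0052083 / (1 − (1+0.0052083)^−84) = $6,274.43.
Over 14 months: Option 1 costs 14 × $8,285.39 + $2,130.00 = $118,125.46; Option 2 costs 14 × $6,274.43 = $87,842.02.
Option 2 is cheaper by $118,125.46 − $87,842.02 = $30,283.44.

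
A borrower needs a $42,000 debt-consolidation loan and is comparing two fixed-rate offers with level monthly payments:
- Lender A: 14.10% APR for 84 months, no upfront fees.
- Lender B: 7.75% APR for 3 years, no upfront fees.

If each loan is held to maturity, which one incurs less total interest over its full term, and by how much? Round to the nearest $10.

Lender A: at 14.10% the monthly rate is 0.0117500, so the payment is 42,000 × 0.0117500 / (1 − 1.0117500^−84) = $789.40.
Total interest on Lender A = 84 × $789.40 − $42,000 = $24,309.60.
Lender B: at 7.75% the monthly rate is 0.0064583, so the payment is 42,000 × 0.0064583 / (1 − 1.0064583^−36) = $1,311.29.
Total interest on Lender B = 36 × $1,311.29 − $42,000 = $5,206.44.
Lender B is lower by $19,103.16.

Lender B by $19,100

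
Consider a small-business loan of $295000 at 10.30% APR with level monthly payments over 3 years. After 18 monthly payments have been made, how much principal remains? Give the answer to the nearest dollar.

With monthly rate i = 10.3%/12 = 0.0085833, the balance after k of n payments is P · [(1+i)^n − (1+i)^k] / [(1+i)^n − 1].
(1+0.0085833)^36 = 1.36026756 and (1+0.0085833)^18 = 1.16630509, so the balance is 295,000 × (1.36026756 − 1.16630509) / (1.36026756 − 1) = $158,823.43.

$158,823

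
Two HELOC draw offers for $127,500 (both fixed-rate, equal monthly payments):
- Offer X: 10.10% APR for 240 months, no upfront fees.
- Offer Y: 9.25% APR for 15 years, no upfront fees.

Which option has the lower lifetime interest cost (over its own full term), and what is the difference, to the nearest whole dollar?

Offer X: monthly rate = 10.1%/12 = 0.0084167; payment = 127,500 × 0.0084167 / (1 − (1+0.0084167)^−240) = $1,238.86.
Total interest on Offer X = 240 × $1,238.86 − $127,500 = $169,826.40.
Offer Y: at 9.25% the monthly rate is 0.0077083, so the payment is 127,500 × 0.0077083 / (1 − 1.0077083^−180) = $1,312.22.
Total interest on Offer Y = 180 × $1,312.22 − $127,500 = $108,699.60.
Offer Y is lower by $61,126.80.

Offer Y by $61,127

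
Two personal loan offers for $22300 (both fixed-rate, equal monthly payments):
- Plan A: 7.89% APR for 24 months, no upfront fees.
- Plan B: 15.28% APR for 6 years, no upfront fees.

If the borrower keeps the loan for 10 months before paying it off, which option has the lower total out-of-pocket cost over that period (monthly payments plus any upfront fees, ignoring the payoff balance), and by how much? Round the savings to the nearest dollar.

Plan A: at 7.89% the monthly rate is 0.0065750, so the payment is 22,300 × 0.0065750 / (1 − 1.0065750^−24) = $1,007.45.
Plan B: monthly rate = 15.28%/12 = 0.0127333; payment = 22,300 × 0.0127333 / (1 − (1+0.0127333)^−72) = $474.93.
Over 10 months: Plan A costs 10 × $1,007.45 = $10,074.50; Plan B costs 10 × $474.93 = $4,749.30.
Plan B is cheaper by $10,074.50 − $4,749.30 = $5,325.20.

Plan B by $5,325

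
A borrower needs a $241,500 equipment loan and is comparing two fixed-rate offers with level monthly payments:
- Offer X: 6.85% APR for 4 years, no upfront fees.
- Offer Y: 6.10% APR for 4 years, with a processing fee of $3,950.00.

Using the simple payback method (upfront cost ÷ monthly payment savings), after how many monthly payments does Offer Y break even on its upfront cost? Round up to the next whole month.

Offer X: monthly rate = 6.85%/12 = 0.0057083; payment = 241,500 × 0.0057083 / (1 − (1+0.0057083)^−48) = $5,766.23.
Offer Y: monthly rate = 6.1%/12 = 0.0050833; payment = 241,500 × 0.0050833 / (1 − (1+0.0050833)^−48) = $5,682.71.
Monthly savings = $5,766.23 − $5,682.71 = $83.52.
Break-even = $3,950.00 / $83.52 = 47.29 → 48 months.

48 months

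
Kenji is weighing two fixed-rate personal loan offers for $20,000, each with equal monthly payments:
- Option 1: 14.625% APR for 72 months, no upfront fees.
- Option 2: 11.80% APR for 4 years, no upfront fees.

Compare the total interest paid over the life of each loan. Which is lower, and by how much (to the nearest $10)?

Option 1: monthly rate = 14.625%/12 = 0.0121875; payment = 20,000 × 0.0121875 / (1 − (1+0.0121875)^−72) = $418.84.
Total interest on Option 1 = 72 × $418.84 − $20,000 = $10,156.48.
Option 2: monthly rate = 11.8%/12 = 0.0098333; payment = 20,000 × 0.0098333 / (1 − (1+0.0098333)^−48) = $524.71.
Total interest on Option 2 = 48 × $524.71 − $20,000 = $5,186.08.
Option 2 is lower by $4,970.40.

Option 2 by $4,970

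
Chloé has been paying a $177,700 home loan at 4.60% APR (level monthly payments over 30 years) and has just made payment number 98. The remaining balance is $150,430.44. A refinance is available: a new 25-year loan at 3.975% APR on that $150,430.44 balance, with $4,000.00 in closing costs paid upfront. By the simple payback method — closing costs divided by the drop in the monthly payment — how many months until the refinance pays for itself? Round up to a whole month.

Current payment = 177,700 × 4.6%/12 / (1 − (1+0.0038333)^−360) = $910.97.
Refinanced payment = 150,430.44 × 0.0033125 / (1 − (1+0.0033125)^−300) = $791.95.
Monthly savings = $910.97 − $791.95 = $119.02.
Break-even = $4,000.00 / $119.02 = 33.61 → 34 months.

34 months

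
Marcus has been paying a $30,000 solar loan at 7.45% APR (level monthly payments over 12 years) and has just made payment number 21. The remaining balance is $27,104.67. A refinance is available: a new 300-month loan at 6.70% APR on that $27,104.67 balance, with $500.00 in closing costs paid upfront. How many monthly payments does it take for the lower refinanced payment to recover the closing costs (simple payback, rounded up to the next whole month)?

4 months

Current payment = 30,000 × 7.45%/12 / (1 − (1+0.0062083)^−144) = $315.76.
Refinanced payment = 27,104.67 × 0.0055833 / (1 − (1+0.0055833)^−300) = $186.41.
Monthly savings = $315.76 − $186.41 = $129.35.
Break-even = $500.00 / $129.35 = 3.87 → 4 months.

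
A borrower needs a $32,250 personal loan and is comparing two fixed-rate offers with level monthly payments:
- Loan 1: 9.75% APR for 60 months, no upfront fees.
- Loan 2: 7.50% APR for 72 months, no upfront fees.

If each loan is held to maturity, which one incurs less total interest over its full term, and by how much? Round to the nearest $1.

Loan 2 by $728

Loan 1: monthly rate = 9.75%/12 = 0.0081250; payment = 32,250 × 0.0081250 / (1 − (1+0.0081250)^−60) = $681.26.
Total interest on Loan 1 = 60 × $681.26 − $32,250 = $8,625.60.
Loan 2: monthly rate = 7.5%/12 = 0.0062500; payment = 32,250 × 0.0062500 / (1 − (1+0.0062500)^−72) = $557.61.
Total interest on Loan 2 = 72 × $557.61 − $32,250 = $7,897.92.
Loan 2 is lower by $727.68.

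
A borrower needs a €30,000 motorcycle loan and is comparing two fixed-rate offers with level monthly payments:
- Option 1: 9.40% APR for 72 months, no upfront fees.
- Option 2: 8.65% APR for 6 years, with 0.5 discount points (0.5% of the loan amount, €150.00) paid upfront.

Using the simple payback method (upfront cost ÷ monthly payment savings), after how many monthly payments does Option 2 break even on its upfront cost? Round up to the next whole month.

14 months

Option 1: monthly rate = 9.4%/12 = 0.0078333; payment = 30,000 × 0.0078333 / (1 − (1+0.0078333)^−72) = €546.74.
Option 2: monthly rate = 8.65%/12 = 0.0072083; payment = 30,000 × 0.0072083 / (1 − (1+0.0072083)^−72) = €535.57.
Monthly savings = €546.74 − €535.57 = €11.17.
Break-even = €150.00 / €11.17 = 13.43 → 14 months.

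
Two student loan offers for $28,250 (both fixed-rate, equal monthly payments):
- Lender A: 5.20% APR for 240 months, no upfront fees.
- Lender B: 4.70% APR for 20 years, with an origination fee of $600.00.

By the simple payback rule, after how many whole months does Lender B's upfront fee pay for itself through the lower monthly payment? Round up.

Lender A: at 5.20% the monthly rate is 0.0043333, so the payment is 28,250 × 0.0043333 / (1 − 1.0043333^−240) = $189.57.
Lender B: monthly rate = 4.7%/12 = 0.0039167; payment = 28,250 × 0.0039167 / (1 − (1+0.0039167)^−240) = $181.79.
Monthly savings = $189.57 − $181.79 = $7.78.
Break-even = $600.00 / $7.78 = 77.12 → 78 months.

78 months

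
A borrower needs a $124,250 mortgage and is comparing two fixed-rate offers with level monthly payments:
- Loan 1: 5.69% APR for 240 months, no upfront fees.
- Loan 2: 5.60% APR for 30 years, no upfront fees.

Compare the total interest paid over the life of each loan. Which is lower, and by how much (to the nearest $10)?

Loan 1: monthly rate = 5.69%/12 = 0.0047417; payment = 124,250 × 0.0047417 / (1 − (1+0.0047417)^−240) = $868.09.
Total interest on Loan 1 = 240 × $868.09 − $124,250 = $84,091.60.
Loan 2: at 5.60% the monthly rate is 0.0046667, so the payment is 124,250 × 0.0046667 / (1 − 1.0046667^−360) = $713.29.
Total interest on Loan 2 = 360 × $713.29 − $124,250 = $132,534.40.
Loan 1 is lower by $48,442.80.

Loan 1 by $48,440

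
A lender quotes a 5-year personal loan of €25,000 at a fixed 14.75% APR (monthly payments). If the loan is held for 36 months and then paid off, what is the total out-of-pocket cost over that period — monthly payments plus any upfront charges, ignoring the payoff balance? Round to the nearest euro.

Monthly rate = 14.75%/12 = 0.0122917; payment = 25,000 × 0.0122917 / (1 − (1+0.0122917)^−60) = €591.47.
Total outlay = 36 × €591.47 = €21,292.92.

€21,293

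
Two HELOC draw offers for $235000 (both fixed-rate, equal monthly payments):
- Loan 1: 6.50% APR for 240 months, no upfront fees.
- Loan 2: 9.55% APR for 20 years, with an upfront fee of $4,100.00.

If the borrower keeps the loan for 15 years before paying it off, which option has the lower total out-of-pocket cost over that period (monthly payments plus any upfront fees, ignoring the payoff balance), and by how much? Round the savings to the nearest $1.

Loan 1: at 6.50% the monthly rate is 0.0054167, so the payment is 235,000 × 0.0054167 / (1 − 1.0054167^−240) = $1,752.10.
Loan 2: at 9.55% the monthly rate is 0.0079583, so the payment is 235,000 × 0.0079583 / (1 − 1.0079583^−240) = $2,198.19.
Over 180 months: Loan 1 costs 180 × $1,752.10 = $315,378.00; Loan 2 costs 180 × $2,198.19 + $4,100.00 = $399,774.20.
Loan 1 is cheaper by $399,774.20 − $315,378.00 = $84,396.20.

Loan 1 by $84,396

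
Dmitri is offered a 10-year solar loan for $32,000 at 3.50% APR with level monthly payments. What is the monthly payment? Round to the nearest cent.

$316.43

At 3.50% the monthly rate is 0.0029167, so the payment is 32,000 × 0.0029167 / (1 − 1.0029167^−120) = $316.43.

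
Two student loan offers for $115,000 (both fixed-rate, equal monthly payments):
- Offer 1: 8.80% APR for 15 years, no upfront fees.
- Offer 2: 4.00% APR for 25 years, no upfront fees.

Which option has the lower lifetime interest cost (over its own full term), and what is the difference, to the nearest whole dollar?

Offer 1: monthly rate = 8.8%/12 = 0.0073333; payment = 115,000 × 0.0073333 / (1 − (1+0.0073333)^−180) = $1,152.76.
Total interest on Offer 1 = 180 × $1,152.76 − $115,000 = $92,496.80.
Offer 2: monthly rate = 4%/12 = 0.0033333; payment = 115,000 × 0.0033333 / (1 − (1+0.0033333)^−300) = $607.01.
Total interest on Offer 2 = 300 × $607.01 − $115,000 = $67,103.00.
Offer 2 is lower by $25,393.80.

Offer 2 by $25,394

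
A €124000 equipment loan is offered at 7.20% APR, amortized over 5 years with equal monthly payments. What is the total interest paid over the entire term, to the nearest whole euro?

€24,024

At 7.20% the monthly rate is 0.0060000, so the payment is 124,000 × 0.0060000 / (1 − 1.0060000^−60) = €2,467.07.
Total paid = 60 × €2,467.07 = €148,024.20; interest = €148,024.20 − €124,000 = €24,024.20.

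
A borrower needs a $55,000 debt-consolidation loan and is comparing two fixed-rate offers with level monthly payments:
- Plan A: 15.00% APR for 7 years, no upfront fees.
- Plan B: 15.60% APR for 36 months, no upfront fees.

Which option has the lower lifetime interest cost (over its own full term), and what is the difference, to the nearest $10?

Plan B by $19,930

Plan A: at 15.00% the monthly rate is 0.0125000, so the payment is 55,000 × 0.0125000 / (1 − 1.0125000^−84) = $1,061.32.
Total interest on Plan A = 84 × $1,061.32 − $55,000 = $34,150.88.
Plan B: at 15.60% the monthly rate is 0.0130000, so the payment is 55,000 × 0.0130000 / (1 − 1.0130000^−36) = $1,922.79.
Total interest on Plan B = 36 × $1,922.79 − $55,000 = $14,220.44.
Plan B is lower by $19,930.44.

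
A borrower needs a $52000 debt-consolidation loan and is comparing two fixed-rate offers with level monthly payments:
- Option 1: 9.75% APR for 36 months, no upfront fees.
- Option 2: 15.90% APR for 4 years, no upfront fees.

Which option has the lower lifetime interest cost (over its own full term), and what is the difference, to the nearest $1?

Option 1: monthly rate = 9.75%/12 = 0.0081250; payment = 52,000 × 0.0081250 / (1 − (1+0.0081250)^−36) = $1,671.80.
Total interest on Option 1 = 36 × $1,671.80 − $52,000 = $8,184.80.
Option 2: at 15.90% the monthly rate is 0.0132500, so the payment is 52,000 × 0.0132500 / (1 − 1.0132500^−48) = $1,471.03.
Total interest on Option 2 = 48 × $1,471.03 − $52,000 = $18,609.44.
Option 1 is lower by $10,424.64.

Option 1 by $10,425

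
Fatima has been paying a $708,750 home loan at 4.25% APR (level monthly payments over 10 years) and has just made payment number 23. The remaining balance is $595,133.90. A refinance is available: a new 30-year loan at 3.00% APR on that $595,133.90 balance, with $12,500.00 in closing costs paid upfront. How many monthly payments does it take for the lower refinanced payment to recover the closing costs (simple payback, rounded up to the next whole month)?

3 months

Current payment = 708,750 × 4.25%/12 / (1 − (1+0.0035417)^−120) = $7,260.26.
Refinanced payment = 595,133.90 × 0.0025000 / (1 − (1+0.0025000)^−360) = $2,509.11.
Monthly savings = $7,260.26 − $2,509.11 = $4,751.15.
Break-even = $12,500.00 / $4,751.15 = 2.63 → 3 months.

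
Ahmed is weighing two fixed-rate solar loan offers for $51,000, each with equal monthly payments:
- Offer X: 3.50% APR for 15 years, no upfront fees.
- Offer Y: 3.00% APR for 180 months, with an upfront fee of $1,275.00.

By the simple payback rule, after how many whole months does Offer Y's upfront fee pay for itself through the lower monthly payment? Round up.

Offer X: at 3.50% the monthly rate is 0.0029167, so the payment is 51,000 × 0.0029167 / (1 − 1.0029167^−180) = $364.59.
Offer Y: monthly rate = 3%/12 = 0.0025000; payment = 51,000 × 0.0025000 / (1 − (1+0.0025000)^−180) = $352.20.
Monthly savings = $364.59 − $352.20 = $12.39.
Break-even = $1,275.00 / $12.39 = 102.91 → 103 months.

103 months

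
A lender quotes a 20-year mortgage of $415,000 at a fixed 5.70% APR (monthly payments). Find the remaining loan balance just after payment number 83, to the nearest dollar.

$320,594

With monthly rate i = 5.7%/12 = 0.0047500, the balance after k of n payments is P · [(1+i)^n − (1+i)^k] / [(1+i)^n − 1].
(1+0.0047500)^240 = 3.11834073 and (1+0.0047500)^83 = 1.48188750, so the balance is 415,000 × (3.11834073 − 1.48188750) / (3.11834073 − 1) = $320,594.36.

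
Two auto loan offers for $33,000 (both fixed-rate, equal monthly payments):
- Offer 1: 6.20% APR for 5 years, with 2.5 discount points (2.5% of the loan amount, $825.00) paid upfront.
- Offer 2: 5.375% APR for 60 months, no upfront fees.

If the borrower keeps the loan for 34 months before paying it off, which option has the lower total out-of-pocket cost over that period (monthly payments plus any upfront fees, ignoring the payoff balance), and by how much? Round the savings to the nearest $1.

Offer 1: monthly rate = 6.2%/12 = 0.0051667; payment = 33,000 × 0.0051667 / (1 − (1+0.0051667)^−60) = $641.06.
Offer 2: at 5.375% the monthly rate is 0.0044792, so the payment is 33,000 × 0.0044792 / (1 − 1.0044792^−60) = $628.44.
Over 34 months: Offer 1 costs 34 × $641.06 + $825.00 = $22,621.04; Offer 2 costs 34 × $628.44 = $21,366.96.
Offer 2 is cheaper by $22,621.04 − $21,366.96 = $1,254.08.

Offer 2 by $1,254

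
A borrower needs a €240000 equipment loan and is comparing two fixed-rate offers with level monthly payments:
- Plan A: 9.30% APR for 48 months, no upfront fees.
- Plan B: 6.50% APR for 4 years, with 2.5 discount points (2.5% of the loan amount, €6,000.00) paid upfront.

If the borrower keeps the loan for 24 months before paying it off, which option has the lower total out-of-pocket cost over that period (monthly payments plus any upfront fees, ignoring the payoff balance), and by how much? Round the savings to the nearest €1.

Plan A: monthly rate = 9.3%/12 = 0.0077500; payment = 240,000 × 0.0077500 / (1 − (1+0.0077500)^−48) = €6,006.66.
Plan B: at 6.50% the monthly rate is 0.0054167, so the payment is 240,000 × 0.0054167 / (1 − 1.0054167^−48) = €5,691.59.
Over 24 months: Plan A costs 24 × €6,006.66 = €144,159.84; Plan B costs 24 × €5,691.59 + €6,000.00 = €142,598.16.
Plan B is cheaper by €144,159.84 − €142,598.16 = €1,561.68.

Plan B by €1,562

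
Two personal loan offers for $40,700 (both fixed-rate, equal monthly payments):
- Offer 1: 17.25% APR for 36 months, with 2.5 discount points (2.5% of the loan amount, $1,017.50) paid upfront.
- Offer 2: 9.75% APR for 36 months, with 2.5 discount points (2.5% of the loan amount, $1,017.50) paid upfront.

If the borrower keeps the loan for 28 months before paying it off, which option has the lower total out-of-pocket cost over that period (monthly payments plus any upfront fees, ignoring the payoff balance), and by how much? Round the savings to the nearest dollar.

Offer 1: at 17.25% the monthly rate is 0.0143750, so the payment is 40,700 × 0.0143750 / (1 − 1.0143750^−36) = $1,456.13.
Offer 2: at 9.75% the monthly rate is 0.0081250, so the payment is 40,700 × 0.0081250 / (1 − 1.0081250^−36) = $1,308.50.
Over 28 months: Offer 1 costs 28 × $1,456.13 + $1,017.50 = $41,789.14; Offer 2 costs 28 × $1,308.50 + $1,017.50 = $37,655.50.
Offer 2 is cheaper by $41,789.14 − $37,655.50 = $4,133.64.

Offer 2 by $4,134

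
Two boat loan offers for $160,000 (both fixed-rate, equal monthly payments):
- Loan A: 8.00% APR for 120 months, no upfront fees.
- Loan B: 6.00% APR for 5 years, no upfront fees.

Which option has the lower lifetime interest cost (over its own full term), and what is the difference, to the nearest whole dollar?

Loan B by $47,354

Loan A: monthly rate = 8%/12 = 0.0066667; payment = 160,000 × 0.0066667 / (1 − (1+0.0066667)^−120) = $1,941.24.
Total interest on Loan A = 120 × $1,941.24 − $160,000 = $72,948.80.
Loan B: monthly rate = 6%/12 = 0.0050000; payment = 160,000 × 0.0050000 / (1 − (1+0.0050000)^−60) = $3,093.25.
Total interest on Loan B = 60 × $3,093.25 − $160,000 = $25,595.00.
Loan B is lower by $47,353.80.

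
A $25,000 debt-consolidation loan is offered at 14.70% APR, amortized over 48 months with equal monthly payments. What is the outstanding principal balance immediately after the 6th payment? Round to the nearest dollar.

With monthly rate i = 14.7%/12 = 0.0122500, the balance after k of n payments is P · [(1+i)^n − (1+i)^k] / [(1+i)^n − 1].
(1+0.0122500)^48 = 1.79396391 and (1+0.0122500)^6 = 1.07578804, so the balance is 25,000 × (1.79396391 − 1.07578804) / (1.79396391 − 1) = $22,613.62.

$22,614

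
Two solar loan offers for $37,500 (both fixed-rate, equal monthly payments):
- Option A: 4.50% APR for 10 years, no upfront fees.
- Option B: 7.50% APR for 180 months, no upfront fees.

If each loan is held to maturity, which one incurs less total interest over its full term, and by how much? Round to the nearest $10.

Option A by $15,940

Option A: monthly rate = 4.5%/12 = 0.0037500; payment = 37,500 × 0.0037500 / (1 − (1+0.0037500)^−120) = $388.64.
Total interest on Option A = 120 × $388.64 − $37,500 = $9,136.80.
Option B: at 7.50% the monthly rate is 0.0062500, so the payment is 37,500 × 0.0062500 / (1 − 1.0062500^−180) = $347.63.
Total interest on Option B = 180 × $347.63 − $37,500 = $25,073.40.
Option A is lower by $15,936.60.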